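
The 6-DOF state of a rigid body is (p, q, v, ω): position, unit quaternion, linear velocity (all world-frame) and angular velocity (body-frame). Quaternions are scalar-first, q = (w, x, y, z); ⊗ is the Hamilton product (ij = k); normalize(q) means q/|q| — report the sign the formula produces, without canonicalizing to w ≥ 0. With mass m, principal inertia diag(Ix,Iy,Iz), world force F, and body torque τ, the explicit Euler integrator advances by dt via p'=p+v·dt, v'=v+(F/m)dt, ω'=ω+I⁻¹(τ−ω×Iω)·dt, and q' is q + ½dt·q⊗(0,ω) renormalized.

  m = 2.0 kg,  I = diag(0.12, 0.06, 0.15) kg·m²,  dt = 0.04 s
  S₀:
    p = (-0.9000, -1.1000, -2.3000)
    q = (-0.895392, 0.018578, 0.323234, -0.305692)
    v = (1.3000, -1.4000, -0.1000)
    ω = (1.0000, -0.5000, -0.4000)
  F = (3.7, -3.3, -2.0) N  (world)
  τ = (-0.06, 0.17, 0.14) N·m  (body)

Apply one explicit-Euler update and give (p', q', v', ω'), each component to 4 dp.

p' = (-0.8480, -1.1560, -2.3040)
q' = (-0.8947, -0.0050, 0.3261, -0.3051)
v' = (1.3740, -1.4660, -0.1400)
ω' = (0.9740, -0.3947, -0.3707)

a = (1.8500, -1.6500, -1.0000)
new position p' = (-0.8480, -1.1560, -2.3040)
v' = v + a·dt = (1.3740, -1.4660, -0.1400)
angular accel α = (-0.6500, 2.6333, 0.7333)
ω' = ω + α·dt = (0.9740, -0.3947, -0.3707)
q⊗(0,ω) = (0.0207622, -1.1775316, 0.1494352, 0.0256338)
updated quaternion q' = (-0.8947, -0.0050, 0.3261, -0.3051)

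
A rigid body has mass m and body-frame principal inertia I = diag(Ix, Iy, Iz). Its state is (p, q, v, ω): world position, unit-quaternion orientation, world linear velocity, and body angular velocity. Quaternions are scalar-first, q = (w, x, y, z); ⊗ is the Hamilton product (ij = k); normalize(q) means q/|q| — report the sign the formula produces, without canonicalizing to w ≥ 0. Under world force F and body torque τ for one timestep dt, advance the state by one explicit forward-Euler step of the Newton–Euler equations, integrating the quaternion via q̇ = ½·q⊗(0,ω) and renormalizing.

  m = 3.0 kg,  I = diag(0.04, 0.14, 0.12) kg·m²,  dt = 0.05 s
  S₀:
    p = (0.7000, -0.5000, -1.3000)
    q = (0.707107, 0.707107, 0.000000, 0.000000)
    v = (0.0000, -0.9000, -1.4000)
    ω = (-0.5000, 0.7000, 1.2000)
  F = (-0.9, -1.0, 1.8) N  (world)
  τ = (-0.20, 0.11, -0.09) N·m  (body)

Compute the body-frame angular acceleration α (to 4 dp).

α = (-4.5800, 0.4429, -0.4583)

ω×(Iω) gyroscopic = (-0.0168, 0.0480, -0.0350)
α = I⁻¹(τ − ω×Iω) = (-4.5800, 0.4429, -0.4583)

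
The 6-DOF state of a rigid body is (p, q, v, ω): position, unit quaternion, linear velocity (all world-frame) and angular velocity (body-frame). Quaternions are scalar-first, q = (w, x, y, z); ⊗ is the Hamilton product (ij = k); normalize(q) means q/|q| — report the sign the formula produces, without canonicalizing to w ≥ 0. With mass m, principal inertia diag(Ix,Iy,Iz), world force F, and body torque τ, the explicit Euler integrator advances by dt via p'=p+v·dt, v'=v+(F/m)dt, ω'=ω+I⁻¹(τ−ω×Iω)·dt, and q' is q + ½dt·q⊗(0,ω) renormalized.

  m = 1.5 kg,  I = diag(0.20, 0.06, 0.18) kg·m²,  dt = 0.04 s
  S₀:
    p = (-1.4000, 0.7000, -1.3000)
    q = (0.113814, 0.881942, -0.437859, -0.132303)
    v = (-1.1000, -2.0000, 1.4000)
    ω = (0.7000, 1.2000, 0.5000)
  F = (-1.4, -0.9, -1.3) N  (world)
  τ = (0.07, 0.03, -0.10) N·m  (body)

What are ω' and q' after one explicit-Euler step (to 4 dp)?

α = I⁻¹(τ − ω×Iω) = (-0.0100, 0.3833, 0.0978)
new body rate ω' = (0.6996, 1.2153, 0.5039)
q⊗(0,ω) = (-0.0257771, 0.0195039, -0.3970063, 1.4217387)
updated quaternion q' = (0.1132, 0.8819, -0.4456, -0.1038)

ω' = (0.6996, 1.2153, 0.5039)
q' = (0.1132, 0.8819, -0.4456, -0.1038)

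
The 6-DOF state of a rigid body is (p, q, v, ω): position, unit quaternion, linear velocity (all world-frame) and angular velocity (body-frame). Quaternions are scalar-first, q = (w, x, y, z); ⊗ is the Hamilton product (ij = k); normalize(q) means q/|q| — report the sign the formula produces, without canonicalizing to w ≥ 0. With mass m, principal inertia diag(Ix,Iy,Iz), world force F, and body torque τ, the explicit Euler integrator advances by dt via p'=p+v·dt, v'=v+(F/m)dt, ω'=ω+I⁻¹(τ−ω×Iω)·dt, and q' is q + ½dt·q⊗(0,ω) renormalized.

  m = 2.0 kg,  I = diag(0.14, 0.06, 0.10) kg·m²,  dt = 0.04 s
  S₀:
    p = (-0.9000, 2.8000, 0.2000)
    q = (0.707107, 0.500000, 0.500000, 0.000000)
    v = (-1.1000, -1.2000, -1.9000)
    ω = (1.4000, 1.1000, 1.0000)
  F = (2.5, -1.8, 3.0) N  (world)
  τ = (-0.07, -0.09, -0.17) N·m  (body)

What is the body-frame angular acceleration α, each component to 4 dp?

α = (-0.8143, -2.4333, -0.4680)

gyro term ω×Iω = (0.0440, 0.0560, -0.1232)
angular accel α = (-0.8143, -2.4333, -0.4680)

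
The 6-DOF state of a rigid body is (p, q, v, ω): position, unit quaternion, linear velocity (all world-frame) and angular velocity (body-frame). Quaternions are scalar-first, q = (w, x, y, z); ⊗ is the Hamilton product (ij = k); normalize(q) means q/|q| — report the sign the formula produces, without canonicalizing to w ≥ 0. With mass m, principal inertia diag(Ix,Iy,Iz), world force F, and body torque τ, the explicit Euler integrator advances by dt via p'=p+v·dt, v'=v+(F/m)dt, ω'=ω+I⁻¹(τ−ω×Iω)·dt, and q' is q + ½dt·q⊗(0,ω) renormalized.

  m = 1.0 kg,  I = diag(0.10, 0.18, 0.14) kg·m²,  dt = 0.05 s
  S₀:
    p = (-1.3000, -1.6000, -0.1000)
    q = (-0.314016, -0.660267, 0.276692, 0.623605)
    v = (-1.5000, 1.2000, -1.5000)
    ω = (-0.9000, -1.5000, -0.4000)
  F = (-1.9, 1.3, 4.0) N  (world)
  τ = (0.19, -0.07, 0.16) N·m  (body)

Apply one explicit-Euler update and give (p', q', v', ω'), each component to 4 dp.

precession coupling ω×(Iω) = (-0.0240, -0.0144, 0.1080)
(τ − ω×Iω)/I = (2.1400, -0.3089, 0.3714)
ω + α·dt = (-0.7930, -1.5154, -0.3814)
Hamilton product q⊗(0,ω) = (0.0702397, 1.1073451, -0.3543273, 1.3650297)
updated quaternion q' = (-0.3119, -0.6319, 0.2676, 0.6571)
p' = p + v·dt = (-1.3750, -1.5400, -0.1750)
v + (F/m)dt = (-1.5950, 1.2650, -1.3000)

p' = (-1.3750, -1.5400, -0.1750)
q' = (-0.3119, -0.6319, 0.2676, 0.6571)
v' = (-1.5950, 1.2650, -1.3000)
ω' = (-0.7930, -1.5154, -0.3814)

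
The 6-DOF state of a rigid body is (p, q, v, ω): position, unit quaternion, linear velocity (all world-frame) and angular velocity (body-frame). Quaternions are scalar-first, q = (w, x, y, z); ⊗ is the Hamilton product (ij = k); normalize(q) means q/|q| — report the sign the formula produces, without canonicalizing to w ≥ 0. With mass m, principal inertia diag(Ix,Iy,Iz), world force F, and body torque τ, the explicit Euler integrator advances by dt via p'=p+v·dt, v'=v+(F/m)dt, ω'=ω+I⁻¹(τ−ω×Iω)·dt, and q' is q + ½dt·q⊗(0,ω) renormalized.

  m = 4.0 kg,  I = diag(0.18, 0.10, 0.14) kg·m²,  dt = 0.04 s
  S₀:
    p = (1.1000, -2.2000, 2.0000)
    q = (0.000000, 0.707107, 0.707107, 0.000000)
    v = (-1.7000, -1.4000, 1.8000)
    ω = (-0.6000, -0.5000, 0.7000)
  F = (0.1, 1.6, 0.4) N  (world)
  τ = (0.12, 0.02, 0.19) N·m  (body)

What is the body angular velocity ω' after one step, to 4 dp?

α = I⁻¹(τ − ω×Iω) = (0.7444, 0.3680, 1.5286)
ω + α·dt = (-0.5702, -0.4853, 0.7611)

ω' = (-0.5702, -0.4853, 0.7611)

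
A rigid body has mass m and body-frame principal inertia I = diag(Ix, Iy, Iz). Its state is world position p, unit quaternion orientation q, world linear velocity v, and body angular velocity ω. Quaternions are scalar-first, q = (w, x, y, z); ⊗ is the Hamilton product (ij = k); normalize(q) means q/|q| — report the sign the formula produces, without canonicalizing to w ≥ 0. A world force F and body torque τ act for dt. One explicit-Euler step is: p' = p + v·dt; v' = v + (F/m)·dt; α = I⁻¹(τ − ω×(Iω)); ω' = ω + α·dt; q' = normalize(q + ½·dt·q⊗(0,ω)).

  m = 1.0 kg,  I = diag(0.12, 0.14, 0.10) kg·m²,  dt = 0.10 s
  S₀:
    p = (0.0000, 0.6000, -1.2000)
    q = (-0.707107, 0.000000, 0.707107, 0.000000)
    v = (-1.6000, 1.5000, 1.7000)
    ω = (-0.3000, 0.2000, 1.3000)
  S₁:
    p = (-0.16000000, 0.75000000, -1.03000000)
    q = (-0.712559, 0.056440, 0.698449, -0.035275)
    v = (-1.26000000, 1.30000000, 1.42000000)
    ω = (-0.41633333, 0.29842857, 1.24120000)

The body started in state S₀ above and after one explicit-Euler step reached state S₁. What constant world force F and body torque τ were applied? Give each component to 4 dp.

v₁ − v₀ = (0.34000000, -0.20000000, -0.28000000)
m·(v₁−v₀)/dt = (3.4000, -2.0000, -2.8000)
rate change Δω = (-0.11633333, 0.09842857, -0.05880000)
precession coupling = (-0.0104, -0.0078, -0.0012)
applied torque τ = (-0.1500, 0.1300, -0.0600)

F = (3.4000, -2.0000, -2.8000)
τ = (-0.1500, 0.1300, -0.0600)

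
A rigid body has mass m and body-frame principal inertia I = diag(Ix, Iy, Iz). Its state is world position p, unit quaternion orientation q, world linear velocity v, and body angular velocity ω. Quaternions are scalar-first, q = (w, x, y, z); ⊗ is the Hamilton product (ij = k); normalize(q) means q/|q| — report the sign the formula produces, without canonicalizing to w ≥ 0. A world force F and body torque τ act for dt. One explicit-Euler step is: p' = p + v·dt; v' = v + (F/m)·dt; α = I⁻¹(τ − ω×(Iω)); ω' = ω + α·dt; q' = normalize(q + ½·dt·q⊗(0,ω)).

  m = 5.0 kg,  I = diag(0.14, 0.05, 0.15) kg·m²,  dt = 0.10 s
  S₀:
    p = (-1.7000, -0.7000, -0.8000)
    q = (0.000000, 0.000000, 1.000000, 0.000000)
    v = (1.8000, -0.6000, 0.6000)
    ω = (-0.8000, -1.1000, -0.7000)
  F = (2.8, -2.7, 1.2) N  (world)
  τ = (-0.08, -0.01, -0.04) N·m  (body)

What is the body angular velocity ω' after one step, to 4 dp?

ω' = (-0.9121, -1.1088, -0.6739)

(τ − ω×Iω)/I = (-1.1214, -0.0880, 0.2613)
new body rate ω' = (-0.9121, -1.1088, -0.6739)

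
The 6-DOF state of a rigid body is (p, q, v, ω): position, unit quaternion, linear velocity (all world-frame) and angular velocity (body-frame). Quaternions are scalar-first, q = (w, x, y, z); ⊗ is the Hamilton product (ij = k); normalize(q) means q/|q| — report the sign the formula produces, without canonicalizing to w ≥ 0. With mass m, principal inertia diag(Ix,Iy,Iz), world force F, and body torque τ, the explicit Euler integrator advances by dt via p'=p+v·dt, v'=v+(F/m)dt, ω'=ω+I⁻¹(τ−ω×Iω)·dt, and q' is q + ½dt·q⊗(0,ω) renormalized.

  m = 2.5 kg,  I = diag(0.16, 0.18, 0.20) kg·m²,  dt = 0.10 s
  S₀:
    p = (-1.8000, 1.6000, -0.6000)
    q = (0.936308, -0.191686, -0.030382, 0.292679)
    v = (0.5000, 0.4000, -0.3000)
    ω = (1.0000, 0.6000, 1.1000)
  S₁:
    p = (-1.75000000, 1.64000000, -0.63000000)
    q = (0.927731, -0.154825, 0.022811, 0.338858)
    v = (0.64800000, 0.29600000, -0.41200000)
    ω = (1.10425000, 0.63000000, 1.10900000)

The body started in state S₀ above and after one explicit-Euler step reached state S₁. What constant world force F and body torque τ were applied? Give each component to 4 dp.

velocity change Δv = (0.14800000, -0.10400000, -0.11200000)
applied force F = (3.7000, -2.6000, -2.8000)
rate change Δω = (0.10425000, 0.03000000, 0.00900000)
τ = I·(Δω/dt) + ω₀×(Iω₀) = (0.1800, 0.0100, 0.0300)

F = (3.7000, -2.6000, -2.8000)
τ = (0.1800, 0.0100, 0.0300)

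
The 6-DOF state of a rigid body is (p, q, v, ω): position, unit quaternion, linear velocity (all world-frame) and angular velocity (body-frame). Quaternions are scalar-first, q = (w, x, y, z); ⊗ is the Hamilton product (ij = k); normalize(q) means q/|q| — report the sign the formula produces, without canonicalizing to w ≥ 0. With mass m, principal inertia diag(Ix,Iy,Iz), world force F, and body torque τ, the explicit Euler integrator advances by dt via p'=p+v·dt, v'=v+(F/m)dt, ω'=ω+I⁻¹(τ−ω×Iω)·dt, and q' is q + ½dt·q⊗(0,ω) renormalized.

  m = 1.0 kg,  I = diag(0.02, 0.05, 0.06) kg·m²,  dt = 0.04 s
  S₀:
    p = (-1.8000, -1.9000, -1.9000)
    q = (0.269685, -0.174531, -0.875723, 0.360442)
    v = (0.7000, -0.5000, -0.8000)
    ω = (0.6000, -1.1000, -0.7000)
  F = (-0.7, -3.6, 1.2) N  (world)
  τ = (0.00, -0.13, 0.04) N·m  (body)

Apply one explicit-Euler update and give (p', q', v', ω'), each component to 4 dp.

p' = p + v·dt = (-1.7720, -1.9200, -1.9320)
v + (F/m)dt = (0.6720, -0.6440, -0.7520)
α = I⁻¹(τ − ω×Iω) = (-0.3850, -2.9360, 0.9967)
new body rate ω' = (0.5846, -1.2174, -0.6601)
Hamilton product q⊗(0,ω) = (-0.6062673, 1.1713033, -0.2025600, 0.5286384)
q' = normalize(q + ½dt·q⊗(0,ω)) = (0.2575, -0.1510, -0.8794, 0.3709)

p' = (-1.7720, -1.9200, -1.9320)
q' = (0.2575, -0.1510, -0.8794, 0.3709)
v' = (0.6720, -0.6440, -0.7520)
ω' = (0.5846, -1.2174, -0.6601)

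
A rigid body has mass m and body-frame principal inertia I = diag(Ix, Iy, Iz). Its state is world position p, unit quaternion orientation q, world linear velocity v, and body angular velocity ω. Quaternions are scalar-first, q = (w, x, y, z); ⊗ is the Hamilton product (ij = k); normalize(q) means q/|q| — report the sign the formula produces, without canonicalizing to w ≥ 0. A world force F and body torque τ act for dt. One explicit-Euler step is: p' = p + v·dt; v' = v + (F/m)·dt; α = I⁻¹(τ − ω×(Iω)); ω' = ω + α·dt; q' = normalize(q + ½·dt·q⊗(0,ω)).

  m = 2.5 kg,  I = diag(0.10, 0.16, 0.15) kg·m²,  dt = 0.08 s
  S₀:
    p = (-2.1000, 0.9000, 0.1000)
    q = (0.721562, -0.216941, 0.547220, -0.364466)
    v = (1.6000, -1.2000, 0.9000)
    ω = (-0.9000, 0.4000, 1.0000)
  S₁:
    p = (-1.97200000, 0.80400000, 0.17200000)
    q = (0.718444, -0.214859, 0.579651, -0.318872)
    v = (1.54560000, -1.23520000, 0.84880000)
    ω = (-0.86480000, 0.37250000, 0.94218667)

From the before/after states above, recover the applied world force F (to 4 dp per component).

velocity change Δv = (-0.05440000, -0.03520000, -0.05120000)
m·(v₁−v₀)/dt = (-1.7000, -1.1000, -1.6000)

F = (-1.7000, -1.1000, -1.6000)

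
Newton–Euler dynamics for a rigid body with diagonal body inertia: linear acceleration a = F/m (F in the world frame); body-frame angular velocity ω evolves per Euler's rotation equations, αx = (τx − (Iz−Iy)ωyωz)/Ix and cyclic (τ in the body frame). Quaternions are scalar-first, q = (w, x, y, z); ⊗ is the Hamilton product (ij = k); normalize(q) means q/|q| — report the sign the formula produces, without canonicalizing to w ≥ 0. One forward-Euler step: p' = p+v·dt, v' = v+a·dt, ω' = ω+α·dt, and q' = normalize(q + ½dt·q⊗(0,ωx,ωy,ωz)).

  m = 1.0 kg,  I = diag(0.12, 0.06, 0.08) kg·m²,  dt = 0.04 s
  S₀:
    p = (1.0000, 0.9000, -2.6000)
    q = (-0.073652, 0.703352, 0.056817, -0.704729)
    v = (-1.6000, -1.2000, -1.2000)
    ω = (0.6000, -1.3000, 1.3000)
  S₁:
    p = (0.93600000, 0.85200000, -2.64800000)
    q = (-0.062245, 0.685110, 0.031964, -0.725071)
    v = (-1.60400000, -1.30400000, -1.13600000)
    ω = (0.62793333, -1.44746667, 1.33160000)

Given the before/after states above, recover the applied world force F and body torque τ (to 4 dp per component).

Δω = ω₁−ω₀ = (0.02793333, -0.14746667, 0.03160000)
ω₀×(Iω₀) = (-0.0338, 0.0312, 0.0468)
applied torque τ = (0.0500, -0.1900, 0.1100)
velocity change Δv = (-0.00400000, -0.10400000, 0.06400000)
F = m·Δv/dt = (-0.1000, -2.6000, 1.6000)

F = (-0.1000, -2.6000, 1.6000)
τ = (0.0500, -0.1900, 0.1100)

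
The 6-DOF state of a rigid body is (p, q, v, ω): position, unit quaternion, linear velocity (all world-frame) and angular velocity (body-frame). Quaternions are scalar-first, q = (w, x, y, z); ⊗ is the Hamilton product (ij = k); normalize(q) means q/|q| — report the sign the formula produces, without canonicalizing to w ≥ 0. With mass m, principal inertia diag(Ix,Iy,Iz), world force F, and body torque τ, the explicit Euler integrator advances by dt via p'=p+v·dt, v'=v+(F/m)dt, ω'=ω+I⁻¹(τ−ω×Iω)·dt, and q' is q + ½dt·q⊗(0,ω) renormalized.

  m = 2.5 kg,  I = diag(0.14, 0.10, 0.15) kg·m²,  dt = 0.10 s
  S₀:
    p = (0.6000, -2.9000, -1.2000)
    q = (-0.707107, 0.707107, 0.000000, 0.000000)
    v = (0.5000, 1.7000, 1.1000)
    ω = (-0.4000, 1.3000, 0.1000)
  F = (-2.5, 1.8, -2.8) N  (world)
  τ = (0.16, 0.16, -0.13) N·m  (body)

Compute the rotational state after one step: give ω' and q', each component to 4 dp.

ω' = (-0.2904, 1.4596, -0.0005)
q' = (-0.6914, 0.7196, -0.0494, 0.0423)

ω×(Iω) gyroscopic = (0.0065, 0.0004, 0.0208)
(τ − ω×Iω)/I = (1.0964, 1.5960, -1.0053)
ω' = ω + α·dt = (-0.2904, 1.4596, -0.0005)
Hamilton product q⊗(0,ω) = (0.2828428, 0.2828428, -0.9899498, 0.8485284)
q' = normalize(q + ½dt·q⊗(0,ω)) = (-0.6914, 0.7196, -0.0494, 0.0423)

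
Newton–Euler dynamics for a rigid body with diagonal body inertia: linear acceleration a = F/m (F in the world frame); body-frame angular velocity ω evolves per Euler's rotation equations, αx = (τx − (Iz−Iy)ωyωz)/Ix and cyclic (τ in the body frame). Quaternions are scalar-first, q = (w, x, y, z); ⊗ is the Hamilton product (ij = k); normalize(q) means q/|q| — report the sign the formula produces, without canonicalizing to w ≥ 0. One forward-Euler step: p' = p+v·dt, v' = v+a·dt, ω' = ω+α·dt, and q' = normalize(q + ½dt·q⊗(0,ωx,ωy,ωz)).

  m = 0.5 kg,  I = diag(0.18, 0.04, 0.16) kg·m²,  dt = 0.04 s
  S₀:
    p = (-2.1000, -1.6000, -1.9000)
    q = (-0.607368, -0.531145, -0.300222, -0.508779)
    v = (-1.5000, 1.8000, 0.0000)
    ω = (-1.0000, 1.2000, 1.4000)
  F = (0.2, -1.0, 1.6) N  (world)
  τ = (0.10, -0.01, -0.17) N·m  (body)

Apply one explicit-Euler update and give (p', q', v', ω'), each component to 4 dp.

linear accel F/m = (0.4000, -2.0000, 3.2000)
p + v·dt = (-2.1600, -1.5280, -1.9000)
new velocity v' = (-1.4840, 1.7200, 0.1280)
gyro term ω×Iω = (0.2016, -0.0280, 0.1680)
angular accel α = (-0.5644, 0.4500, -2.1125)
ω + α·dt = (-1.0226, 1.2180, 1.3155)
q⊗(0,ω) = (0.5414120, 0.7975920, 0.5235404, -1.7879112)
q + ½dt·q⊗(0,ω), renormalized = (-0.5960, -0.5147, -0.2895, -0.5441)

p' = (-2.1600, -1.5280, -1.9000)
q' = (-0.5960, -0.5147, -0.2895, -0.5441)
v' = (-1.4840, 1.7200, 0.1280)
ω' = (-1.0226, 1.2180, 1.3155)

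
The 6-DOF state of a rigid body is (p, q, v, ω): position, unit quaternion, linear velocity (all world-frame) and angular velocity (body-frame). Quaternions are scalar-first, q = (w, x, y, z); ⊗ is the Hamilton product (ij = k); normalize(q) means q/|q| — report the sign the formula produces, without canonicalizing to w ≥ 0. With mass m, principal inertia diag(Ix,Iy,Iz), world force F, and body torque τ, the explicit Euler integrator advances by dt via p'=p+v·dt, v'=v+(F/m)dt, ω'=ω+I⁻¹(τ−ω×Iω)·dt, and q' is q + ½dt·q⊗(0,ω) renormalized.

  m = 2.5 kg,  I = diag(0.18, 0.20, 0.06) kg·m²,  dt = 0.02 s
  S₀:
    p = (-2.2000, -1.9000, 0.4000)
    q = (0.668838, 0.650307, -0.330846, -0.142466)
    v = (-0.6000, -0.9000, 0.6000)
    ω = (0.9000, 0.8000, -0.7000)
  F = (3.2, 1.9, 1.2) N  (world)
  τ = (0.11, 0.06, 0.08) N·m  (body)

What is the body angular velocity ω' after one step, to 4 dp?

gyro term ω×Iω = (0.0784, -0.0756, 0.0144)
α = I⁻¹(τ − ω×Iω) = (0.1756, 0.6780, 1.0933)
ω' = ω + α·dt = (0.9035, 0.8136, -0.6781)

ω' = (0.9035, 0.8136, -0.6781)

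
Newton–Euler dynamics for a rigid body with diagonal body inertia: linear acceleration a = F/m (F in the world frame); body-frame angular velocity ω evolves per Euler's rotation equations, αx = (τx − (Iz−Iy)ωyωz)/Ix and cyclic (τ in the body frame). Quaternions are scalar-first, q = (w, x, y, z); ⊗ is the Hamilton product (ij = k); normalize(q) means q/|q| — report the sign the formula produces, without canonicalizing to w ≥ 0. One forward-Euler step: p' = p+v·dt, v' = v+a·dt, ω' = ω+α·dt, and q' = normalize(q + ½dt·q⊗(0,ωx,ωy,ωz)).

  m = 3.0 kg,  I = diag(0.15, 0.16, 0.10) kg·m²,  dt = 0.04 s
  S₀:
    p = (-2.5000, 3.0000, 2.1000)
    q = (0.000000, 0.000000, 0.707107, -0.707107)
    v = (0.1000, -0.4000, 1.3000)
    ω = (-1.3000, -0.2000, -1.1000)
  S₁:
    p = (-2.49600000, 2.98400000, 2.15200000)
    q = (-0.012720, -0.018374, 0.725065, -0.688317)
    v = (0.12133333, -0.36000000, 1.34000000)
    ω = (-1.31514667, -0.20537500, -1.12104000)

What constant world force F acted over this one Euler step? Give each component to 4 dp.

velocity change Δv = (0.02133333, 0.04000000, 0.04000000)
m·(v₁−v₀)/dt = (1.6000, 3.0000, 3.0000)

F = (1.6000, 3.0000, 3.0000)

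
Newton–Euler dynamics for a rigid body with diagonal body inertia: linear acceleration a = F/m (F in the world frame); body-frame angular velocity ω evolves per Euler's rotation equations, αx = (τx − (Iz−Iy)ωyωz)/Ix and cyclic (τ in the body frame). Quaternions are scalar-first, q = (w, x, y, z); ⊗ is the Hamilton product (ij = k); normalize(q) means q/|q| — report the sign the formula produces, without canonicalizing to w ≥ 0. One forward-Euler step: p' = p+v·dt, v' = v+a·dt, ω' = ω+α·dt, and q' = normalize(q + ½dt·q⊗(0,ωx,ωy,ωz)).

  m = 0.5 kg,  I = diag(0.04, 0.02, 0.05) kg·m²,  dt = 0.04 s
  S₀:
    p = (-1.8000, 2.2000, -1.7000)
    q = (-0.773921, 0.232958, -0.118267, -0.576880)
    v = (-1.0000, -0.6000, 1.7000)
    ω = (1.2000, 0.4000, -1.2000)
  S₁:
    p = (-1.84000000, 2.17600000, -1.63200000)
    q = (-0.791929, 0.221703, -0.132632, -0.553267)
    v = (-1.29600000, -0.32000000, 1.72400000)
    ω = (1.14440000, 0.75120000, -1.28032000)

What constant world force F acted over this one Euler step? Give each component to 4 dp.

F = (-3.7000, 3.5000, 0.3000)

Δv = v₁−v₀ = (-0.29600000, 0.28000000, 0.02400000)
F = m·Δv/dt = (-3.7000, 3.5000, 0.3000)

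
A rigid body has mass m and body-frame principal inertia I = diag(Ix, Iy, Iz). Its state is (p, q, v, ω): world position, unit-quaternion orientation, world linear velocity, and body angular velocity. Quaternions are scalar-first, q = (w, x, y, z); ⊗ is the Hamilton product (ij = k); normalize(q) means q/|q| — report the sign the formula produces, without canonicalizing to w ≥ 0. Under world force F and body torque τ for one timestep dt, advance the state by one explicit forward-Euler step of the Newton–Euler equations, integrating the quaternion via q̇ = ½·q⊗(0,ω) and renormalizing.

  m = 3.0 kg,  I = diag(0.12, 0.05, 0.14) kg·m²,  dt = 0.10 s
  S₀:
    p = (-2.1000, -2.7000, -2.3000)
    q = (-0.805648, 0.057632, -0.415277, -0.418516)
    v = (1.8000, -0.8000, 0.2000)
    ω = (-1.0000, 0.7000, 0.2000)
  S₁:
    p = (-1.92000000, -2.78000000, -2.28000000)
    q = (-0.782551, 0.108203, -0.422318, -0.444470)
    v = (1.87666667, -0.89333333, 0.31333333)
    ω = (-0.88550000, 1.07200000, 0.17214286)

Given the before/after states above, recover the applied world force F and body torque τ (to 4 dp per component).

velocity change Δv = (0.07666667, -0.09333333, 0.11333333)
applied force F = (2.3000, -2.8000, 3.4000)
Δω = ω₁−ω₀ = (0.11450000, 0.37200000, -0.02785714)
applied torque τ = (0.1500, 0.1900, 0.0100)

F = (2.3000, -2.8000, 3.4000)
τ = (0.1500, 0.1900, 0.0100)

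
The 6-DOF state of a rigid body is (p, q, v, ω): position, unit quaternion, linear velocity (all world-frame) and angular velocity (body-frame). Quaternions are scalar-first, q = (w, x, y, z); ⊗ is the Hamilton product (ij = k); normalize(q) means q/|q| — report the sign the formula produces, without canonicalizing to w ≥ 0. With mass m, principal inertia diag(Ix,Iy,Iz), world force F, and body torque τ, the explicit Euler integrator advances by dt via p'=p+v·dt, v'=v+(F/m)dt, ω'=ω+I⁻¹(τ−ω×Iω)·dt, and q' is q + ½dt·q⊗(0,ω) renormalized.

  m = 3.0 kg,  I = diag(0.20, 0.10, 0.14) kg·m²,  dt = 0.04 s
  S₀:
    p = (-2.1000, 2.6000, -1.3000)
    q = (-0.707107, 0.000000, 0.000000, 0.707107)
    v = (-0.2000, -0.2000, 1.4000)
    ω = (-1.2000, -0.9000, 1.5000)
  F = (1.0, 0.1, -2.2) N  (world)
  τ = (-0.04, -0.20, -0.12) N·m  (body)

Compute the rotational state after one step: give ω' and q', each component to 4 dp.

precession coupling ω×(Iω) = (-0.0540, -0.1080, -0.1080)
α = I⁻¹(τ − ω×Iω) = (0.0700, -0.9200, -0.0857)
ω + α·dt = (-1.1972, -0.9368, 1.4966)
Hamilton product q⊗(0,ω) = (-1.0606605, 1.4849247, -0.2121321, -1.0606605)
q + ½dt·q⊗(0,ω), renormalized = (-0.7277, 0.0297, -0.0042, 0.6853)

ω' = (-1.1972, -0.9368, 1.4966)
q' = (-0.7277, 0.0297, -0.0042, 0.6853)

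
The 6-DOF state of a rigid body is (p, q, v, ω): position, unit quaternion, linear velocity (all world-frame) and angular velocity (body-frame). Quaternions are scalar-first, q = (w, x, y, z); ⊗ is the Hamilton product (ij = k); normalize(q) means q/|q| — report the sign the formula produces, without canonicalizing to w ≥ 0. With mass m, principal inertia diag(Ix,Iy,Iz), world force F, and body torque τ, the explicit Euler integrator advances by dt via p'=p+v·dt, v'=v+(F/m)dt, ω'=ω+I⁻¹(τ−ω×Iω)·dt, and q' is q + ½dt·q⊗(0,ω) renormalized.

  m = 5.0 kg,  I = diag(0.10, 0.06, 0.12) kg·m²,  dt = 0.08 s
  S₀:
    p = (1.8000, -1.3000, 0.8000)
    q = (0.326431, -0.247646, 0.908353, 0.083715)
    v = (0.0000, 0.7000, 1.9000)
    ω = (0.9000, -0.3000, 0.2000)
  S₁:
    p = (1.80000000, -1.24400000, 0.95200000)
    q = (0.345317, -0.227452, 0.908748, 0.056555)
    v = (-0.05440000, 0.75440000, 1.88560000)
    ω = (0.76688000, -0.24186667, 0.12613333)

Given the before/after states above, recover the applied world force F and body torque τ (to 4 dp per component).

F = (-3.4000, 3.4000, -0.9000)
τ = (-0.1700, 0.0400, -0.1000)

Δv = v₁−v₀ = (-0.05440000, 0.05440000, -0.01440000)
applied force F = (-3.4000, 3.4000, -0.9000)
rate change Δω = (-0.13312000, 0.05813333, -0.07386667)
gyro term ω₀×Iω₀ = (-0.0036, -0.0036, 0.0108)
τ = I·(Δω/dt) + ω₀×(Iω₀) = (-0.1700, 0.0400, -0.1000)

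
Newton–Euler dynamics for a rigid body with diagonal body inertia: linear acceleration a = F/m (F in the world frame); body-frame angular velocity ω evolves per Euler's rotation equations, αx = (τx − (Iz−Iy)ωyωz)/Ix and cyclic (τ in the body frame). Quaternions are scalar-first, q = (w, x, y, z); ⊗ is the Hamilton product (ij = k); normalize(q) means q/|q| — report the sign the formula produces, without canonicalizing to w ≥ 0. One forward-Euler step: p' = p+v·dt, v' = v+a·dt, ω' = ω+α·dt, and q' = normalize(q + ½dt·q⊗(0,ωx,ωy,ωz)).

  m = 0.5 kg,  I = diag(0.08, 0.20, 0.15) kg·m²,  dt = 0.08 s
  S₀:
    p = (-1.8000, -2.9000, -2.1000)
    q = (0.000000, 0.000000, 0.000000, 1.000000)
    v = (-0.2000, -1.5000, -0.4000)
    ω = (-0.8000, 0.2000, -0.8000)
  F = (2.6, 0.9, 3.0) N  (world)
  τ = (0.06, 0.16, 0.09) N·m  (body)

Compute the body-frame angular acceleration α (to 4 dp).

α = (0.6500, 1.0240, 0.7280)

gyro term ω×Iω = (0.0080, -0.0448, -0.0192)
(τ − ω×Iω)/I = (0.6500, 1.0240, 0.7280)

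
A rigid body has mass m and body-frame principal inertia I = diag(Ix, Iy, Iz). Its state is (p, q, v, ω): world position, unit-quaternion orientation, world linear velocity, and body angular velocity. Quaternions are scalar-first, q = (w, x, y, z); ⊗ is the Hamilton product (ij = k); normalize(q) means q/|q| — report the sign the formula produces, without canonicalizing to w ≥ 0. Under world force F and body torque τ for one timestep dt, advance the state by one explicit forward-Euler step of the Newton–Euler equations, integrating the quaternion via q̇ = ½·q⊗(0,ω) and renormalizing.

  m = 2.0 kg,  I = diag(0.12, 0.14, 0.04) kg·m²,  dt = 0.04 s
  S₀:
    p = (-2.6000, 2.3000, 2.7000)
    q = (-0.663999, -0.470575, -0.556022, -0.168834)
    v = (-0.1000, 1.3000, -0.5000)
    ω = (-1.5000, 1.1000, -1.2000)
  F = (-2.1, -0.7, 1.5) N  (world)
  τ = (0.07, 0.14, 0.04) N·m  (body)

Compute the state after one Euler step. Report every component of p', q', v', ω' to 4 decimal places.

α = I⁻¹(τ − ω×Iω) = (-0.5167, -0.0286, 1.8250)
ω' = ω + α·dt = (-1.5207, 1.0989, -1.1270)
q⊗(0,ω) = (-0.2968391, 1.8489423, -1.0418379, -0.5548667)
q' = normalize(q + ½dt·q⊗(0,ω)) = (-0.6693, -0.4332, -0.5763, -0.1798)
a = (-1.0500, -0.3500, 0.7500)
p + v·dt = (-2.6040, 2.3520, 2.6800)
v + (F/m)dt = (-0.1420, 1.2860, -0.4700)

p' = (-2.6040, 2.3520, 2.6800)
q' = (-0.6693, -0.4332, -0.5763, -0.1798)
v' = (-0.1420, 1.2860, -0.4700)
ω' = (-1.5207, 1.0989, -1.1270)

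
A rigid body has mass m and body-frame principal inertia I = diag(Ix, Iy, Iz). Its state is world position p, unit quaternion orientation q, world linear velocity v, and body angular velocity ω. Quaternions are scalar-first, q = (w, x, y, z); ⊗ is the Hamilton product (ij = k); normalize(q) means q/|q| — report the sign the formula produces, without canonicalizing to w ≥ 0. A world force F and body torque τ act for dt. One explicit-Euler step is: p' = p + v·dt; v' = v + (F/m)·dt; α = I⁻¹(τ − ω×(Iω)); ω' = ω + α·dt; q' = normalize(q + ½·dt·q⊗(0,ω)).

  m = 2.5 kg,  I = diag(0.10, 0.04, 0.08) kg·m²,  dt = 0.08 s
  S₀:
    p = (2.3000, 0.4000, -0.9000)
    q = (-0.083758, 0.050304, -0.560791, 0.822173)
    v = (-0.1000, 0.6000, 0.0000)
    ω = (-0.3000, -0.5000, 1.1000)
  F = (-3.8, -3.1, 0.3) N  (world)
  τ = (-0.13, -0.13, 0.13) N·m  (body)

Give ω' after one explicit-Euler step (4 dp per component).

gyro term ω×Iω = (-0.0220, -0.0066, -0.0090)
(τ − ω×Iω)/I = (-1.0800, -3.0850, 1.7375)
ω' = ω + α·dt = (-0.3864, -0.7468, 1.2390)

ω' = (-0.3864, -0.7468, 1.2390)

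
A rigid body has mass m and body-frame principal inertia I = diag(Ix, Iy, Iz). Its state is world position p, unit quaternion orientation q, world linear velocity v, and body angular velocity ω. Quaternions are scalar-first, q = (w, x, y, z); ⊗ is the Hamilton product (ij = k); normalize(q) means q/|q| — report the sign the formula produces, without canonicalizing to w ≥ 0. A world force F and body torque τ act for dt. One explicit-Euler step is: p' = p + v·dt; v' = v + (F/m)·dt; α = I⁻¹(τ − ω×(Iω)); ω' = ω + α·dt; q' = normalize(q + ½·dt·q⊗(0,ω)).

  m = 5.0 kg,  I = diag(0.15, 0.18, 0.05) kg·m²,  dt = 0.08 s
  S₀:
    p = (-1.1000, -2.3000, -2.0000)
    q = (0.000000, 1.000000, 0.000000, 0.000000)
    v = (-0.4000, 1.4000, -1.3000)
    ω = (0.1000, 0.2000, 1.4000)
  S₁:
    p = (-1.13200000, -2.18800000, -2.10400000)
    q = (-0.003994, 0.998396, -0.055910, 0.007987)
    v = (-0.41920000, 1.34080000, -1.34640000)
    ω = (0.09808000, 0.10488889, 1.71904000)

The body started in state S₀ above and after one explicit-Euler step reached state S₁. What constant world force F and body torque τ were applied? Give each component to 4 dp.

rate change Δω = (-0.00192000, -0.09511111, 0.31904000)
I·α + gyro = (-0.0400, -0.2000, 0.2000)
Δv = v₁−v₀ = (-0.01920000, -0.05920000, -0.04640000)
applied force F = (-1.2000, -3.7000, -2.9000)

F = (-1.2000, -3.7000, -2.9000)
τ = (-0.0400, -0.2000, 0.2000)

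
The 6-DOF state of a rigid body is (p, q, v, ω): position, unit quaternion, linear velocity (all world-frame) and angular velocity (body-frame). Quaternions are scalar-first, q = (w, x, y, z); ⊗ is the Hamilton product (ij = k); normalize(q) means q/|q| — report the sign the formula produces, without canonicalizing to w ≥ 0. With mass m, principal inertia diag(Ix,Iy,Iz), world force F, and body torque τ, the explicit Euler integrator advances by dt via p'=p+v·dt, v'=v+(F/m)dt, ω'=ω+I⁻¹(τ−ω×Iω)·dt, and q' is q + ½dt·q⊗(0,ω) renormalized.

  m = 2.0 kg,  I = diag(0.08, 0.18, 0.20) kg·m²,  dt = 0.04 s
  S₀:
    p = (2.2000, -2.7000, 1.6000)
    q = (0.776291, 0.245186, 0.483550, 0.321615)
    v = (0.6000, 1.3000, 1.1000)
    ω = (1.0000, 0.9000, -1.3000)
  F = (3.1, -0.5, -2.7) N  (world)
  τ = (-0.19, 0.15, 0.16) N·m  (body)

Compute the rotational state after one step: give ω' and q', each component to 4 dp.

ω' = (0.9167, 0.8987, -1.2860)
q' = (0.7705, 0.2422, 0.5100, 0.2960)

ω×(Iω) gyroscopic = (-0.0234, 0.1560, 0.0900)
angular accel α = (-2.0825, -0.0333, 0.3500)
ω + α·dt = (0.9167, 0.8987, -1.2860)
q⊗(0,ω) = (-0.2622815, -0.1417775, 1.3390187, -1.2720609)
q + ½dt·q⊗(0,ω), renormalized = (0.7705, 0.2422, 0.5100, 0.2960)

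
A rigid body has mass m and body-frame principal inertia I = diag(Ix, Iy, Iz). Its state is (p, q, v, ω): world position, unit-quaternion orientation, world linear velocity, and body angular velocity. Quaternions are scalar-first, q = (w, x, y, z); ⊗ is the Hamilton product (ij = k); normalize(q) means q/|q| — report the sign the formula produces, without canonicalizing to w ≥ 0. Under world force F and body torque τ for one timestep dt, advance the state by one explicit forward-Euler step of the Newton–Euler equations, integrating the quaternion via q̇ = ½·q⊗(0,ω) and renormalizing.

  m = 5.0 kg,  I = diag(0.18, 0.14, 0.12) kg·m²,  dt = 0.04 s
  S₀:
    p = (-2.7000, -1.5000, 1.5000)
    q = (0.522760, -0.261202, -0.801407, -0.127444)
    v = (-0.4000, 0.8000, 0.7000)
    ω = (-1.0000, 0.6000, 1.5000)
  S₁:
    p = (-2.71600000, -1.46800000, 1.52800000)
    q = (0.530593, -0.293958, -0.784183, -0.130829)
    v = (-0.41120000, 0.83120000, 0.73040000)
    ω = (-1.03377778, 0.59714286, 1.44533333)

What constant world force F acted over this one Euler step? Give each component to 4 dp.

F = (-1.4000, 3.9000, 3.8000)

v₁ − v₀ = (-0.01120000, 0.03120000, 0.03040000)
F = m·Δv/dt = (-1.4000, 3.9000, 3.8000)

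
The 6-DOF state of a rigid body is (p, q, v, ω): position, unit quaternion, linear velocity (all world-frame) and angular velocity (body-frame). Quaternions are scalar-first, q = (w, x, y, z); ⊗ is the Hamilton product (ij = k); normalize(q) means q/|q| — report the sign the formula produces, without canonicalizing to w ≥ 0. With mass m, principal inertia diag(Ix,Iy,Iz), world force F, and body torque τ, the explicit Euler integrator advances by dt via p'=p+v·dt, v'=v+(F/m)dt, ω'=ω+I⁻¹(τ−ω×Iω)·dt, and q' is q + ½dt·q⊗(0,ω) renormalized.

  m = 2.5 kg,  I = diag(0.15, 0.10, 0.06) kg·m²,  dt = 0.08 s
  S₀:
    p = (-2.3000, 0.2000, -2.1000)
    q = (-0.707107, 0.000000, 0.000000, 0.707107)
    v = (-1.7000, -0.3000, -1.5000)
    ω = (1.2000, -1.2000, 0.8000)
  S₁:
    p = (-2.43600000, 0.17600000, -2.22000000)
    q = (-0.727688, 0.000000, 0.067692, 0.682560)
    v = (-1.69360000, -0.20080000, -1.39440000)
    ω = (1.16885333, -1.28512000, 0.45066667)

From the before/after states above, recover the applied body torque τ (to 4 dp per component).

Δω = ω₁−ω₀ = (-0.03114667, -0.08512000, -0.34933333)
ω₀×(Iω₀) = (0.0384, 0.0864, 0.0720)
τ = I·(Δω/dt) + ω₀×(Iω₀) = (-0.0200, -0.0200, -0.1900)

τ = (-0.0200, -0.0200, -0.1900)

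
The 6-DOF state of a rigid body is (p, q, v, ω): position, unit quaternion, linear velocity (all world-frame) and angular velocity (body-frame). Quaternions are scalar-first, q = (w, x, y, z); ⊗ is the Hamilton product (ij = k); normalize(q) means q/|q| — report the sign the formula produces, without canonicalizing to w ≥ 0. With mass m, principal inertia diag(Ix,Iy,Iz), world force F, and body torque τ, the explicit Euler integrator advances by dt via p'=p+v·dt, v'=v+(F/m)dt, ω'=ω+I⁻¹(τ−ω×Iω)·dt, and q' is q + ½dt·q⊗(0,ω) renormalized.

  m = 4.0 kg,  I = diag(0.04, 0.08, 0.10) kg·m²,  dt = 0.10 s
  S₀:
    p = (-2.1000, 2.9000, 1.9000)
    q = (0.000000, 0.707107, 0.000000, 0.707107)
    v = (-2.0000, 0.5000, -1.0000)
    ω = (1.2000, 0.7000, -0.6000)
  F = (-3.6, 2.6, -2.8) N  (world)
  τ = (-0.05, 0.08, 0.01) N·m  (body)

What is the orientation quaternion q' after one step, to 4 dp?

q⊗(0,ω) = (-0.4242642, -0.4949749, 1.2727926, 0.4949749)
q' = normalize(q + ½dt·q⊗(0,ω)) = (-0.0212, 0.6804, 0.0635, 0.7298)

q' = (-0.0212, 0.6804, 0.0635, 0.7298)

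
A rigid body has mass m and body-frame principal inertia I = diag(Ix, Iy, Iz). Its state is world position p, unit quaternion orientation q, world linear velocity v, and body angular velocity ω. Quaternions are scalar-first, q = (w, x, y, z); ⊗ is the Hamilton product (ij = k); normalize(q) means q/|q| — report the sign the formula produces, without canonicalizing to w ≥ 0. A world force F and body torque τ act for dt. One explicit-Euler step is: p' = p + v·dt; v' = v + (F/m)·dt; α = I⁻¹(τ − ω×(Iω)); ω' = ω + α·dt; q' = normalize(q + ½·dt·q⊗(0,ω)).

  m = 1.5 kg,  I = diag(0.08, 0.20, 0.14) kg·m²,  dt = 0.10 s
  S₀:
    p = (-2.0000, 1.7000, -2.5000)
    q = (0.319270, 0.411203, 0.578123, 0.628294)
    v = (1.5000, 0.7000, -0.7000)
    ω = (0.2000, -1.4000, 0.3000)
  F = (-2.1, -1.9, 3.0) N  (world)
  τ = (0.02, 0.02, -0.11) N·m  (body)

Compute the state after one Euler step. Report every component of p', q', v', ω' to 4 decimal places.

ω×(Iω) gyroscopic = (0.0252, -0.0036, -0.0336)
α = I⁻¹(τ − ω×Iω) = (-0.0650, 0.1180, -0.5457)
ω' = ω + α·dt = (0.1935, -1.3882, 0.2454)
Hamilton product q⊗(0,ω) = (0.5386434, 1.1169025, -0.4446801, -0.5955278)
updated quaternion q' = (0.3453, 0.4658, 0.5544, 0.5970)
a = (-1.4000, -1.2667, 2.0000)
p' = p + v·dt = (-1.8500, 1.7700, -2.5700)
v' = v + a·dt = (1.3600, 0.5733, -0.5000)

p' = (-1.8500, 1.7700, -2.5700)
q' = (0.3453, 0.4658, 0.5544, 0.5970)
v' = (1.3600, 0.5733, -0.5000)
ω' = (0.1935, -1.3882, 0.2454)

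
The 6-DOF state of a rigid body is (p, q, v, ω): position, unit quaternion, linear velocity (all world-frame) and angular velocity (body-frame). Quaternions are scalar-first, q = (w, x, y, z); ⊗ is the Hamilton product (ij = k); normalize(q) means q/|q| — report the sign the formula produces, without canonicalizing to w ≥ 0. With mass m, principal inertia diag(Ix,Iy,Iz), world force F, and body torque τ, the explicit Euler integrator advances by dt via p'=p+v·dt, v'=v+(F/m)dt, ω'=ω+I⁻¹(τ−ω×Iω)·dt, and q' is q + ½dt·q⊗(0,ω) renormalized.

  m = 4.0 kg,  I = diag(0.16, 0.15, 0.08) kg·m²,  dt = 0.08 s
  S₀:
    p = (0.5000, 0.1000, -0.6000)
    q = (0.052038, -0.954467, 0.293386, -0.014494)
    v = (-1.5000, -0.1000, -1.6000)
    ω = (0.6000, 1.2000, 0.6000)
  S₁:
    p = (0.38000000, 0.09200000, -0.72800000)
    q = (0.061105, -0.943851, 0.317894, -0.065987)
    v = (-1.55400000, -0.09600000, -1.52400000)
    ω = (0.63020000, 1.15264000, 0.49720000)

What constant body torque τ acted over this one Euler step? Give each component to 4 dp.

τ = (0.0100, -0.0600, -0.1100)

rate change Δω = (0.03020000, -0.04736000, -0.10280000)
gyro term ω₀×Iω₀ = (-0.0504, 0.0288, -0.0072)
τ = I·(Δω/dt) + ω₀×(Iω₀) = (0.0100, -0.0600, -0.1100)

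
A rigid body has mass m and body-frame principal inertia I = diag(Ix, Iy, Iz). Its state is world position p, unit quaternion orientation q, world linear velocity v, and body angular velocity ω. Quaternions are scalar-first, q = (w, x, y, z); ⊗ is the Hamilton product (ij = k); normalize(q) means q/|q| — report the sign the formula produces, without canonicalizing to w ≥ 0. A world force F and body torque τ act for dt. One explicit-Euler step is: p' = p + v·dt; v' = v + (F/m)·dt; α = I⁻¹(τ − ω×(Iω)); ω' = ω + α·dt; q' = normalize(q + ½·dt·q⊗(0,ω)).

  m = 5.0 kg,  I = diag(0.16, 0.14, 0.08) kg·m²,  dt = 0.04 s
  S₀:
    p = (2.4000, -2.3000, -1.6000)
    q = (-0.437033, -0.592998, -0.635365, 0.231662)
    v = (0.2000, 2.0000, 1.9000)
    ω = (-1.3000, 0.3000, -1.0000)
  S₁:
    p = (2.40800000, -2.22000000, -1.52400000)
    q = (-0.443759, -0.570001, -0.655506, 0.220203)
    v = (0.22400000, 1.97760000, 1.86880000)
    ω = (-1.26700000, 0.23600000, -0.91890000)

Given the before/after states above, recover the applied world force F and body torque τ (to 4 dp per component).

velocity change Δv = (0.02400000, -0.02240000, -0.03120000)
F = m·Δv/dt = (3.0000, -2.8000, -3.9000)
Δω = ω₁−ω₀ = (0.03300000, -0.06400000, 0.08110000)
applied torque τ = (0.1500, -0.1200, 0.1700)

F = (3.0000, -2.8000, -3.9000)
τ = (0.1500, -0.1200, 0.1700)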